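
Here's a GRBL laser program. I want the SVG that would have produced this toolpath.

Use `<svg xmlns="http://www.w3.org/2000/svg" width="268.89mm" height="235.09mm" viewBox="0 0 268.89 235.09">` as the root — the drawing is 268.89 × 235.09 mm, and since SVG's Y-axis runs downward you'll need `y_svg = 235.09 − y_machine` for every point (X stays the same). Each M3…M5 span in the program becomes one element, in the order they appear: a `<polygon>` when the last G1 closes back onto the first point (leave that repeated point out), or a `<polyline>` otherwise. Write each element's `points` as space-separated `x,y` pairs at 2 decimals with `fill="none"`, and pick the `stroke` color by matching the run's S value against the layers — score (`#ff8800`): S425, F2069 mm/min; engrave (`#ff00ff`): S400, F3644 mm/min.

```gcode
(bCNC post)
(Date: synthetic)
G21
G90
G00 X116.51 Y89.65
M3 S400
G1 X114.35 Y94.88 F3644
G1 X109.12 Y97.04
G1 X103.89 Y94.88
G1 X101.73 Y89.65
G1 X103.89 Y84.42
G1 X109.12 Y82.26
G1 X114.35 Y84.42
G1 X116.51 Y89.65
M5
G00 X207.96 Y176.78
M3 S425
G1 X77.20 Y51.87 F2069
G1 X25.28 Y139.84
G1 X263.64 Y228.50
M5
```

y_svg = 235.09 − y_m.

[1] S400→`#ff00ff` (engrave); closed run; points: 116.51,145.44 114.35,140.21 109.12,138.05 103.89,140.21 101.73,145.44 103.89,150.67 109.12,152.83 114.35,150.67

[2] S425→`#ff8800` (score); open run; points: 207.96,58.31 77.20,183.22 25.28,95.25 263.64,6.59

<svg xmlns="http://www.w3.org/2000/svg" width="268.89mm" height="235.09mm" viewBox="0 0 268.89 235.09">
  <polygon points="116.51,145.44 114.35,140.21 109.12,138.05 103.89,140.21 101.73,145.44 103.89,150.67 109.12,152.83 114.35,150.67" fill="none" stroke="#ff00ff"/>
  <polyline points="207.96,58.31 77.20,183.22 25.28,95.25 263.64,6.59" fill="none" stroke="#ff8800"/>
</svg>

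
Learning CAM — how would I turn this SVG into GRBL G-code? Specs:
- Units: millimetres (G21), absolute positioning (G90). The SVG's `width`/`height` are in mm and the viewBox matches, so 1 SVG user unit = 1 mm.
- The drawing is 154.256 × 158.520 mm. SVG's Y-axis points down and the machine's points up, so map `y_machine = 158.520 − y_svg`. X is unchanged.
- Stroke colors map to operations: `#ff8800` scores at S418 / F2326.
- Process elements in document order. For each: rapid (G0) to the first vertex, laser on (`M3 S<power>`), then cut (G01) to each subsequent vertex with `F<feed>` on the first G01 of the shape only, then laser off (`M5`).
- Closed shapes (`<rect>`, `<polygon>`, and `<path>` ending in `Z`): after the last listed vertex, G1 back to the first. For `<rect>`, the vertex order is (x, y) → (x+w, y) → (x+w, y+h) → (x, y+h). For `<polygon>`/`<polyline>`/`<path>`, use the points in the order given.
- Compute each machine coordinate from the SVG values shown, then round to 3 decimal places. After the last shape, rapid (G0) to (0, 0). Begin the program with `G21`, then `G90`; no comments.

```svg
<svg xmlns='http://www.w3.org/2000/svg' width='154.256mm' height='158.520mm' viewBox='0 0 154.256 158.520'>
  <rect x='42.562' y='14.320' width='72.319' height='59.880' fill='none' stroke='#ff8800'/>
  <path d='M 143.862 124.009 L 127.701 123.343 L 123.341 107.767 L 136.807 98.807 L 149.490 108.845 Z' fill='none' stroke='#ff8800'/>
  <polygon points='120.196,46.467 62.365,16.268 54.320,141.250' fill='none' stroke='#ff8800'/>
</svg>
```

viewBox `0 0 154.256 158.520` with mm width/height → 1 unit = 1 mm. Flip: y_m = 158.520 − y_svg.

**Shape 1** — `<rect>` rectangle, stroke `#ff8800` → score (S418, F2326). Machine vertices: (42.562,144.200) → (114.881,144.200) → (114.881,84.320) → (42.562,84.320) → (42.562,144.200). Closed: final G1 returns to the first vertex.

**Shape 2** — `<path>` regular polygon, stroke `#ff8800` → score (S418, F2326). Machine vertices: (143.862,34.511) → (127.701,35.177) → (123.341,50.753) → (136.807,59.713) → (149.490,49.675) → (143.862,34.511). Closed: final G1 returns to the first vertex.

**Shape 3** — `<polygon>` closed polygon, stroke `#ff8800` → score (S418, F2326). Machine vertices: (120.196,112.053) → (62.365,142.252) → (54.320,17.270) → (120.196,112.053). Closed: final G1 returns to the first vertex.

G21
G90
G0 X42.562 Y144.200
M3 S418
G01 X114.881 Y144.200 F2326
G01 X114.881 Y84.320
G01 X42.562 Y84.320
G01 X42.562 Y144.200
M5
G0 X143.862 Y34.511
M3 S418
G01 X127.701 Y35.177 F2326
G01 X123.341 Y50.753
G01 X136.807 Y59.713
G01 X149.490 Y49.675
G01 X143.862 Y34.511
M5
G0 X120.196 Y112.053
M3 S418
G01 X62.365 Y142.252 F2326
G01 X54.320 Y17.270
G01 X120.196 Y112.053
M5
G0 X0.000 Y0.000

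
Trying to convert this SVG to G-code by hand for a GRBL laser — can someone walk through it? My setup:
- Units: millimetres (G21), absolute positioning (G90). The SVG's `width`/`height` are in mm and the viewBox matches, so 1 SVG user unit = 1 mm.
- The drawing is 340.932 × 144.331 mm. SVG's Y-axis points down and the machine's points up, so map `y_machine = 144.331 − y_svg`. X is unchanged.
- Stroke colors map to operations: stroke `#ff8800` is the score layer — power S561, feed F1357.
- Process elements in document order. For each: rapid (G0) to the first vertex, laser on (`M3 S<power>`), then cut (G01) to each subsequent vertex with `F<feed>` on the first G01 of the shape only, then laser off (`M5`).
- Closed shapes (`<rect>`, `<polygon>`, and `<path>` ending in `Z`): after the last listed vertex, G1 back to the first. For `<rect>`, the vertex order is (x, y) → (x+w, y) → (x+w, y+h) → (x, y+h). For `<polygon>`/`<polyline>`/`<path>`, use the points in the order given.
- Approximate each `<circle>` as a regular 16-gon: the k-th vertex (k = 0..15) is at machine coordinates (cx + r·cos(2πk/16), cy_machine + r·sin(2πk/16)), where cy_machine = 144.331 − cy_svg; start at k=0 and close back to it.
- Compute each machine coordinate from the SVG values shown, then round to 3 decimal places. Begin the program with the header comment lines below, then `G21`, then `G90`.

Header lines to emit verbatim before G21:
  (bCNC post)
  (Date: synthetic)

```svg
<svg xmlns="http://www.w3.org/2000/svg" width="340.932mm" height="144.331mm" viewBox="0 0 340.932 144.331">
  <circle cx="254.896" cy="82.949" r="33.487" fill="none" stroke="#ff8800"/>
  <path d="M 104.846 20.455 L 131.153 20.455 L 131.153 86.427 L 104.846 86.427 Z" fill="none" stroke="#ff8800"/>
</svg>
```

(bCNC post)
(Date: synthetic)
G21
G90
G0 X288.383 Y61.382
M3 S561
G01 X285.834 Y74.197 F1357
G01 X278.575 Y85.061
G01 X267.711 Y92.320
G01 X254.896 Y94.869
G01 X242.081 Y92.320
G01 X231.217 Y85.061
G01 X223.958 Y74.197
G01 X221.409 Y61.382
G01 X223.958 Y48.567
G01 X231.217 Y37.703
G01 X242.081 Y30.444
G01 X254.896 Y27.895
G01 X267.711 Y30.444
G01 X278.575 Y37.703
G01 X285.834 Y48.567
G01 X288.383 Y61.382
M5
G0 X104.846 Y123.876
M3 S561
G01 X131.153 Y123.876 F1357
G01 X131.153 Y57.904
G01 X104.846 Y57.904
G01 X104.846 Y123.876
M5

Since the viewBox matches the mm dimensions, user units are millimetres directly. The only transform is the Y-flip y_m = 144.331 − y_svg.

Shape 1 is a circle drawn with `<circle>`. Its stroke #ff8800 means score at S561, F1357. After flipping Y the toolpath is (288.383,61.382) → (285.834,74.197) → (278.575,85.061) → (267.711,92.320) → (254.896,94.869) → (242.081,92.320) → (231.217,85.061) → (223.958,74.197) → (221.409,61.382) → (223.958,48.567) → (231.217,37.703) → (242.081,30.444) → (254.896,27.895) → (267.711,30.444) → (278.575,37.703) → (285.834,48.567) → (288.383,61.382), returning to the start.

Shape 2 is a rectangle drawn with `<path>`. Its stroke #ff8800 means score at S561, F1357. After flipping Y the toolpath is (104.846,123.876) → (131.153,123.876) → (131.153,57.904) → (104.846,57.904) → (104.846,123.876), returning to the start.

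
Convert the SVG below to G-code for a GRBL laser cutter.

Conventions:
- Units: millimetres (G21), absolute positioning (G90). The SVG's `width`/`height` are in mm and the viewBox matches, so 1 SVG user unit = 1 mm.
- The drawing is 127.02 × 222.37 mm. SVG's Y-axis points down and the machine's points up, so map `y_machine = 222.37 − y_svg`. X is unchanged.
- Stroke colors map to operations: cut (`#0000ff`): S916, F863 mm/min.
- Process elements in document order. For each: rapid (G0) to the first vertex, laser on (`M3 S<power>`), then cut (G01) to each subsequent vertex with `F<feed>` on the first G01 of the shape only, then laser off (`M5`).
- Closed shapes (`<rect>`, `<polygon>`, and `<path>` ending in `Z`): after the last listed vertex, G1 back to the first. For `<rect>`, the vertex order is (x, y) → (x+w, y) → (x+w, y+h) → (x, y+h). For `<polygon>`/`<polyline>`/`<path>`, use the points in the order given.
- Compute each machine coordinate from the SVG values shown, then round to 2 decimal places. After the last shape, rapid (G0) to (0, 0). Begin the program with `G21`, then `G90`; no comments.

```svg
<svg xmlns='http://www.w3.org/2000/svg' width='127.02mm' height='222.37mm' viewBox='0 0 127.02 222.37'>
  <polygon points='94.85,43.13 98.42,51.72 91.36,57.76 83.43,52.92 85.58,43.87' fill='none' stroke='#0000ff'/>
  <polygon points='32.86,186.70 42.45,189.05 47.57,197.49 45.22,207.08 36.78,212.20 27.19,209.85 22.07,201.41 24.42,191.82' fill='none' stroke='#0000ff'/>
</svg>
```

viewBox `0 0 127.02 222.37` with mm width/height → 1 unit = 1 mm. Flip: y_m = 222.37 − y_svg.

**Shape 1** — `<polygon>` regular polygon, stroke `#0000ff` → cut (S916, F863). Machine vertices: (94.85,179.24) → (98.42,170.65) → (91.36,164.61) → (83.43,169.45) → (85.58,178.50) → (94.85,179.24). Closed: final G1 returns to the first vertex.

**Shape 2** — `<polygon>` regular polygon, stroke `#0000ff` → cut (S916, F863). Machine vertices: (32.86,35.67) → (42.45,33.32) → (47.57,24.88) → (45.22,15.29) → (36.78,10.17) → (27.19,12.52) → (22.07,20.96) → (24.42,30.55) → (32.86,35.67). Closed: final G1 returns to the first vertex.

G21
G90
G0 X94.85 Y179.24
M3 S916
G01 X98.42 Y170.65 F863
G01 X91.36 Y164.61
G01 X83.43 Y169.45
G01 X85.58 Y178.50
G01 X94.85 Y179.24
M5
G0 X32.86 Y35.67
M3 S916
G01 X42.45 Y33.32 F863
G01 X47.57 Y24.88
G01 X45.22 Y15.29
G01 X36.78 Y10.17
G01 X27.19 Y12.52
G01 X22.07 Y20.96
G01 X24.42 Y30.55
G01 X32.86 Y35.67
M5
G0 X0.00 Y0.00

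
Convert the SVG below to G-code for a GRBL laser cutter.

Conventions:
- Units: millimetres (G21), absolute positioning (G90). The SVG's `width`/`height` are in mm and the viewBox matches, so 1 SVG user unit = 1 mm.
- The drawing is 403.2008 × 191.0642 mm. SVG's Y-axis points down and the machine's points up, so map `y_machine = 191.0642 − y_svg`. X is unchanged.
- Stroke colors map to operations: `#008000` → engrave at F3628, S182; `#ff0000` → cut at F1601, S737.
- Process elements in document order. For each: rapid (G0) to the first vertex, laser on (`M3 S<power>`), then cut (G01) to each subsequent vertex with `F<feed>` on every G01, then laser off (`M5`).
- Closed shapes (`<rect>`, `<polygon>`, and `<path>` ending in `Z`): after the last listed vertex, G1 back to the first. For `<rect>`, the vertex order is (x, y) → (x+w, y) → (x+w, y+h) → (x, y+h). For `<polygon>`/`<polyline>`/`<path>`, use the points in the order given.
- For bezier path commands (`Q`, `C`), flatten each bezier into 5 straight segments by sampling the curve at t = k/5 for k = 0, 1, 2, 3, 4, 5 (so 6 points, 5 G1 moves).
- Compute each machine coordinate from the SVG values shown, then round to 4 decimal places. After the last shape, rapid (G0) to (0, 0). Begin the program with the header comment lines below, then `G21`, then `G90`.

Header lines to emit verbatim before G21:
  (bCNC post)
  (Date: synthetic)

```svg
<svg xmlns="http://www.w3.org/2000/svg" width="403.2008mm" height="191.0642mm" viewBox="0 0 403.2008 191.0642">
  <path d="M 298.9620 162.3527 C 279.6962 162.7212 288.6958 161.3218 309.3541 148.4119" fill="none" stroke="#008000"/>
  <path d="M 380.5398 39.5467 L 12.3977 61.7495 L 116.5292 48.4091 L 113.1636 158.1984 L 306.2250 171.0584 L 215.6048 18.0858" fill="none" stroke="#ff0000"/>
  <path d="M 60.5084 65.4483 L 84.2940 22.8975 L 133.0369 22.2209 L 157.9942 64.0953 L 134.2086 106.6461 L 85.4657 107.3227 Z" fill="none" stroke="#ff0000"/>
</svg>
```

1 u = 1 mm; y_m = 191.0642 − y.

[1] `<path>` cubic bezier, #008000→engrave S182 F3628: (298.9620,28.7115) → (290.6615,28.7805) → (288.3476,29.7414) → (291.2231,32.0619) → (298.4910,36.2097) → (309.3541,42.6523)

[2] `<path>` open polyline, #ff0000→cut S737 F1601: (380.5398,151.5175) → (12.3977,129.3147) → (116.5292,142.6551) → (113.1636,32.8658) → (306.2250,20.0058) → (215.6048,172.9784)

[3] `<path>` regular polygon, #ff0000→cut S737 F1601: (60.5084,125.6159) → (84.2940,168.1667) → (133.0369,168.8433) → (157.9942,126.9689) → (134.2086,84.4181) → (85.4657,83.7415) → (60.5084,125.6159) (closed)

(bCNC post)
(Date: synthetic)
G21
G90
G0 X298.9620 Y28.7115
M3 S182
G01 X290.6615 Y28.7805 F3628
G01 X288.3476 Y29.7414 F3628
G01 X291.2231 Y32.0619 F3628
G01 X298.4910 Y36.2097 F3628
G01 X309.3541 Y42.6523 F3628
M5
G0 X380.5398 Y151.5175
M3 S737
G01 X12.3977 Y129.3147 F1601
G01 X116.5292 Y142.6551 F1601
G01 X113.1636 Y32.8658 F1601
G01 X306.2250 Y20.0058 F1601
G01 X215.6048 Y172.9784 F1601
M5
G0 X60.5084 Y125.6159
M3 S737
G01 X84.2940 Y168.1667 F1601
G01 X133.0369 Y168.8433 F1601
G01 X157.9942 Y126.9689 F1601
G01 X134.2086 Y84.4181 F1601
G01 X85.4657 Y83.7415 F1601
G01 X60.5084 Y125.6159 F1601
M5
G0 X0.0000 Y0.0000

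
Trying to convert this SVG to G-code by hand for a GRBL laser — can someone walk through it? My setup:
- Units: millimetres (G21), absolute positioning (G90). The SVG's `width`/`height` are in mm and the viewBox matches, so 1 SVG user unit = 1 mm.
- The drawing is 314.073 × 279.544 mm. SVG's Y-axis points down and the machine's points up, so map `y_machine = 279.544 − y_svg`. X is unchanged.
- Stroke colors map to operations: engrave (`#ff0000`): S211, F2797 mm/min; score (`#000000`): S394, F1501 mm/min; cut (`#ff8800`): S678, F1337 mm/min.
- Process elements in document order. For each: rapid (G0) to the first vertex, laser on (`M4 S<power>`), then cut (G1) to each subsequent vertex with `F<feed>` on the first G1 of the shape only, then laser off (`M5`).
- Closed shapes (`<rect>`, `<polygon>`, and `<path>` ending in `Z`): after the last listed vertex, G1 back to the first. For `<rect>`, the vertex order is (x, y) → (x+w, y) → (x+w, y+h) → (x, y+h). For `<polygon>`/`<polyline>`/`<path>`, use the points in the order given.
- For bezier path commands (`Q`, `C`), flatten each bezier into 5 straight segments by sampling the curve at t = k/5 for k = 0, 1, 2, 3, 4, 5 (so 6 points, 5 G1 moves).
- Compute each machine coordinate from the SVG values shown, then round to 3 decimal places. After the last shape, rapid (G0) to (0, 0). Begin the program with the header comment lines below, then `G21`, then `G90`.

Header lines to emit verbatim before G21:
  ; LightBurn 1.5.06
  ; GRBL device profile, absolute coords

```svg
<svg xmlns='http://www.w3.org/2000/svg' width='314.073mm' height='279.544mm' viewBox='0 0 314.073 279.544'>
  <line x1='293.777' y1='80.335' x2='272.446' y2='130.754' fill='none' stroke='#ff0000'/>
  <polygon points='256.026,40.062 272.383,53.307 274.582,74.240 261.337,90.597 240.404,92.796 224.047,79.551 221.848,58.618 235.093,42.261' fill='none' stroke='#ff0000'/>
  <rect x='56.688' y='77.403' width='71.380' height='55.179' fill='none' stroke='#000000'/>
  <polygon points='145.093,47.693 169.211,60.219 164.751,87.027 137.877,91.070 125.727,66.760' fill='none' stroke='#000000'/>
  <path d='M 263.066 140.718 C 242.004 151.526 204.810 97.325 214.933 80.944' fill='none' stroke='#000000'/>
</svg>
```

1 u = 1 mm; y_m = 279.544 − y.

[1] `<line>` line segment, #ff0000→engrave S211 F2797: (293.777,199.209) → (272.446,148.790)

[2] `<polygon>` regular polygon, #ff0000→engrave S211 F2797: (256.026,239.482) → (272.383,226.237) → (274.582,205.304) → (261.337,188.947) → (240.404,186.748) → (224.047,199.993) → (221.848,220.926) → (235.093,237.283) → (256.026,239.482) (closed)

[3] `<rect>` rectangle, #000000→score S394 F1501: (56.688,202.141) → (128.068,202.141) → (128.068,146.962) → (56.688,146.962) → (56.688,202.141) (closed)

[4] `<polygon>` regular polygon, #000000→score S394 F1501: (145.093,231.851) → (169.211,219.325) → (164.751,192.517) → (137.877,188.474) → (125.727,212.784) → (145.093,231.851) (closed)

[5] `<path>` cubic bezier, #000000→score S394 F1501: (263.066,138.826) → (249.001,139.320) → (234.109,150.480) → (221.437,167.370) → (214.030,185.056) → (214.933,198.600)

; LightBurn 1.5.06
; GRBL device profile, absolute coords
G21
G90
G0 X293.777 Y199.209
M4 S211
G1 X272.446 Y148.790 F2797
M5
G0 X256.026 Y239.482
M4 S211
G1 X272.383 Y226.237 F2797
G1 X274.582 Y205.304
G1 X261.337 Y188.947
G1 X240.404 Y186.748
G1 X224.047 Y199.993
G1 X221.848 Y220.926
G1 X235.093 Y237.283
G1 X256.026 Y239.482
M5
G0 X56.688 Y202.141
M4 S394
G1 X128.068 Y202.141 F1501
G1 X128.068 Y146.962
G1 X56.688 Y146.962
G1 X56.688 Y202.141
M5
G0 X145.093 Y231.851
M4 S394
G1 X169.211 Y219.325 F1501
G1 X164.751 Y192.517
G1 X137.877 Y188.474
G1 X125.727 Y212.784
G1 X145.093 Y231.851
M5
G0 X263.066 Y138.826
M4 S394
G1 X249.001 Y139.320 F1501
G1 X234.109 Y150.480
G1 X221.437 Y167.370
G1 X214.030 Y185.056
G1 X214.933 Y198.600
M5
G0 X0.000 Y0.000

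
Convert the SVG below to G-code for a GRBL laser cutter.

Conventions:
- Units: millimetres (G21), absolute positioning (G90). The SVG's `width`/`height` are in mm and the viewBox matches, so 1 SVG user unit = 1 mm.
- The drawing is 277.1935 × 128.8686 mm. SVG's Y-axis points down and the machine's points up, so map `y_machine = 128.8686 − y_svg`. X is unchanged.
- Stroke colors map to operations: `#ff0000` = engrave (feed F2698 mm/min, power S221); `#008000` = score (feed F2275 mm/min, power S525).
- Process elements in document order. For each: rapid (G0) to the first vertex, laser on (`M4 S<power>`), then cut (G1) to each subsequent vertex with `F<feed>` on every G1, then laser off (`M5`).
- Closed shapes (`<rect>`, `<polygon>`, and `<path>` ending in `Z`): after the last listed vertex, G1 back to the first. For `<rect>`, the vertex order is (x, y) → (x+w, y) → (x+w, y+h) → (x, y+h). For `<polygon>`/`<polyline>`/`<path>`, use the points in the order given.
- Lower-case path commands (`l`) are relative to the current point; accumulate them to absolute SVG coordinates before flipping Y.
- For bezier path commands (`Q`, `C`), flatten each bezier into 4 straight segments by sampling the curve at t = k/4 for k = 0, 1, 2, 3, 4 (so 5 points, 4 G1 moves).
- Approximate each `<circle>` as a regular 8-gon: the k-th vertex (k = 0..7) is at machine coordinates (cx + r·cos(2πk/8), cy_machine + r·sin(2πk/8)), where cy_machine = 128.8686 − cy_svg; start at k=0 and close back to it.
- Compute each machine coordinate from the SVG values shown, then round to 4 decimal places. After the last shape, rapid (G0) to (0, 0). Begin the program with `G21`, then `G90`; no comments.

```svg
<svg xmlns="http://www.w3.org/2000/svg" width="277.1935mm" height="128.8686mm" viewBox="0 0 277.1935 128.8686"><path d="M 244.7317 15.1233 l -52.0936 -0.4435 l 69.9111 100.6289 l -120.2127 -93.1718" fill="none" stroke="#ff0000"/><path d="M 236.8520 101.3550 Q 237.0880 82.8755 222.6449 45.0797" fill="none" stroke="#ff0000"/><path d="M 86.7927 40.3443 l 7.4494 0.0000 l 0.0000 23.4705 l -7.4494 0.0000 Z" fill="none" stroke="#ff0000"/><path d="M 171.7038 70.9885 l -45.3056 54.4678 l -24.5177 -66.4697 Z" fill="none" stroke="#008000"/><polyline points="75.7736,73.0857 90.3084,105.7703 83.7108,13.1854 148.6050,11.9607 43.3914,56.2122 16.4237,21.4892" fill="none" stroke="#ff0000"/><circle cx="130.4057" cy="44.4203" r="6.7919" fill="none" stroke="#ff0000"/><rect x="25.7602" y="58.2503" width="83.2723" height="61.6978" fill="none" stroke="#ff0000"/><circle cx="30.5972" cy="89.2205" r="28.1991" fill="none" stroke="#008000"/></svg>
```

G21
G90
G0 X244.7317 Y113.7453
M4 S221
G1 X192.6381 Y114.1888 F2698
G1 X262.5492 Y13.5599 F2698
G1 X142.3365 Y106.7317 F2698
M5
G0 X236.8520 Y27.5136
M4 S221
G1 X236.0526 Y37.9606 F2698
G1 X233.4182 Y50.8222 F2698
G1 X228.9490 Y66.0983 F2698
G1 X222.6449 Y83.7889 F2698
M5
G0 X86.7927 Y88.5243
M4 S221
G1 X94.2421 Y88.5243 F2698
G1 X94.2421 Y65.0538 F2698
G1 X86.7927 Y65.0538 F2698
G1 X86.7927 Y88.5243 F2698
M5
G0 X171.7038 Y57.8801
M4 S525
G1 X126.3982 Y3.4123 F2275
G1 X101.8805 Y69.8820 F2275
G1 X171.7038 Y57.8801 F2275
M5
G0 X75.7736 Y55.7829
M4 S221
G1 X90.3084 Y23.0983 F2698
G1 X83.7108 Y115.6832 F2698
G1 X148.6050 Y116.9079 F2698
G1 X43.3914 Y72.6564 F2698
G1 X16.4237 Y107.3794 F2698
M5
G0 X137.1976 Y84.4483
M4 S221
G1 X135.2083 Y89.2509 F2698
G1 X130.4057 Y91.2402 F2698
G1 X125.6031 Y89.2509 F2698
G1 X123.6138 Y84.4483 F2698
G1 X125.6031 Y79.6457 F2698
G1 X130.4057 Y77.6564 F2698
G1 X135.2083 Y79.6457 F2698
G1 X137.1976 Y84.4483 F2698
M5
G0 X25.7602 Y70.6183
M4 S221
G1 X109.0325 Y70.6183 F2698
G1 X109.0325 Y8.9205 F2698
G1 X25.7602 Y8.9205 F2698
G1 X25.7602 Y70.6183 F2698
M5
G0 X58.7963 Y39.6481
M4 S525
G1 X50.5370 Y59.5879 F2275
G1 X30.5972 Y67.8472 F2275
G1 X10.6574 Y59.5879 F2275
G1 X2.3981 Y39.6481 F2275
G1 X10.6574 Y19.7083 F2275
G1 X30.5972 Y11.4490 F2275
G1 X50.5370 Y19.7083 F2275
G1 X58.7963 Y39.6481 F2275
M5
G0 X0.0000 Y0.0000

viewBox `0 0 277.1935 128.8686` with mm width/height → 1 unit = 1 mm. Flip: y_m = 128.8686 − y_svg.

**Shape 1** — `<path>` open polyline, stroke `#ff0000` → engrave (S221, F2698). Machine vertices: (244.7317,113.7453) → (192.6381,114.1888) → (262.5492,13.5599) → (142.3365,106.7317). Open path.

**Shape 2** — `<path>` quadratic bezier, stroke `#ff0000` → engrave (S221, F2698). Control points (SVG): P0=(236.8520,101.3550), P1=(237.0880,82.8755), P2=(222.6449,45.0797); sampled at t=k/4. Machine vertices: (236.8520,27.5136) → (236.0526,37.9606) → (233.4182,50.8222) → (228.9490,66.0983) → (222.6449,83.7889). Open path.

**Shape 3** — `<path>` rectangle, stroke `#ff0000` → engrave (S221, F2698). Machine vertices: (86.7927,88.5243) → (94.2421,88.5243) → (94.2421,65.0538) → (86.7927,65.0538) → (86.7927,88.5243). Closed: final G1 returns to the first vertex.

**Shape 4** — `<path>` regular polygon, stroke `#008000` → score (S525, F2275). Machine vertices: (171.7038,57.8801) → (126.3982,3.4123) → (101.8805,69.8820) → (171.7038,57.8801). Closed: final G1 returns to the first vertex.

**Shape 5** — `<polyline>` open polyline, stroke `#ff0000` → engrave (S221, F2698). Machine vertices: (75.7736,55.7829) → (90.3084,23.0983) → (83.7108,115.6832) → (148.6050,116.9079) → (43.3914,72.6564) → (16.4237,107.3794). Open path.

**Shape 6** — `<circle>` circle, stroke `#ff0000` → engrave (S221, F2698). Machine vertices: (137.1976,84.4483) → (135.2083,89.2509) → (130.4057,91.2402) → (125.6031,89.2509) → (123.6138,84.4483) → (125.6031,79.6457) → (130.4057,77.6564) → (135.2083,79.6457) → (137.1976,84.4483). Closed: final G1 returns to the first vertex.

**Shape 7** — `<rect>` rectangle, stroke `#ff0000` → engrave (S221, F2698). Machine vertices: (25.7602,70.6183) → (109.0325,70.6183) → (109.0325,8.9205) → (25.7602,8.9205) → (25.7602,70.6183). Closed: final G1 returns to the first vertex.

**Shape 8** — `<circle>` circle, stroke `#008000` → score (S525, F2275). Machine vertices: (58.7963,39.6481) → (50.5370,59.5879) → (30.5972,67.8472) → (10.6574,59.5879) → (2.3981,39.6481) → (10.6574,19.7083) → (30.5972,11.4490) → (50.5370,19.7083) → (58.7963,39.6481). Closed: final G1 returns to the first vertex.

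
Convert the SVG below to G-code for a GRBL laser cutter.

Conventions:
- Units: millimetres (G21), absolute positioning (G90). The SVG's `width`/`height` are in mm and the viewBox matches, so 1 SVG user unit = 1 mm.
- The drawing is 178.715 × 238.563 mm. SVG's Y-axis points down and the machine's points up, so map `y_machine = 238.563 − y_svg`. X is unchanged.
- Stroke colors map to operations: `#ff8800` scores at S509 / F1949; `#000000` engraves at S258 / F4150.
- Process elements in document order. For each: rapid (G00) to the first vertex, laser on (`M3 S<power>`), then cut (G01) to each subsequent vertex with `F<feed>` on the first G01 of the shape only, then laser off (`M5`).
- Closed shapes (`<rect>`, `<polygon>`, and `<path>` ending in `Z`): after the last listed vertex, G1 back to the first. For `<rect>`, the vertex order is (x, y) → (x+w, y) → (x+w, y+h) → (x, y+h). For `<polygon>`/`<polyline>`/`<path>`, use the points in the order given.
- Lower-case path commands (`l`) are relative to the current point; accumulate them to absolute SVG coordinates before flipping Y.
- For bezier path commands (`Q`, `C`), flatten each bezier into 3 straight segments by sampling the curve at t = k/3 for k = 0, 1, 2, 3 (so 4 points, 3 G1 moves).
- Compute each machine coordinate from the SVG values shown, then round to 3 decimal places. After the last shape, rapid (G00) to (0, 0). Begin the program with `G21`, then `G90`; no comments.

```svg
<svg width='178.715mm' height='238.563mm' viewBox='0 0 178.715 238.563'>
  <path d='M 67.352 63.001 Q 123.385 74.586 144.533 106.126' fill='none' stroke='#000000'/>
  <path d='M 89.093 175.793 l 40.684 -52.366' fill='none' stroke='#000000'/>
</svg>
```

G21
G90
G00 X67.352 Y175.562
M3 S258
G01 X100.831 Y165.621 F4150
G01 X126.558 Y151.246
G01 X144.533 Y132.437
M5
G00 X89.093 Y62.770
M3 S258
G01 X129.777 Y115.136 F4150
M5
G00 X0.000 Y0.000

Since the viewBox matches the mm dimensions, user units are millimetres directly. The only transform is the Y-flip y_m = 238.563 − y_svg.

Shape 1 is a quadratic bezier drawn with `<path>`. Its stroke #000000 means engrave at S258, F4150. After flipping Y the toolpath is (67.352,175.562) → (100.831,165.621) → (126.558,151.246) → (144.533,132.437).

Shape 2 is a line segment drawn with `<path>`. Its stroke #000000 means engrave at S258, F4150. After flipping Y the toolpath is (89.093,62.770) → (129.777,115.136).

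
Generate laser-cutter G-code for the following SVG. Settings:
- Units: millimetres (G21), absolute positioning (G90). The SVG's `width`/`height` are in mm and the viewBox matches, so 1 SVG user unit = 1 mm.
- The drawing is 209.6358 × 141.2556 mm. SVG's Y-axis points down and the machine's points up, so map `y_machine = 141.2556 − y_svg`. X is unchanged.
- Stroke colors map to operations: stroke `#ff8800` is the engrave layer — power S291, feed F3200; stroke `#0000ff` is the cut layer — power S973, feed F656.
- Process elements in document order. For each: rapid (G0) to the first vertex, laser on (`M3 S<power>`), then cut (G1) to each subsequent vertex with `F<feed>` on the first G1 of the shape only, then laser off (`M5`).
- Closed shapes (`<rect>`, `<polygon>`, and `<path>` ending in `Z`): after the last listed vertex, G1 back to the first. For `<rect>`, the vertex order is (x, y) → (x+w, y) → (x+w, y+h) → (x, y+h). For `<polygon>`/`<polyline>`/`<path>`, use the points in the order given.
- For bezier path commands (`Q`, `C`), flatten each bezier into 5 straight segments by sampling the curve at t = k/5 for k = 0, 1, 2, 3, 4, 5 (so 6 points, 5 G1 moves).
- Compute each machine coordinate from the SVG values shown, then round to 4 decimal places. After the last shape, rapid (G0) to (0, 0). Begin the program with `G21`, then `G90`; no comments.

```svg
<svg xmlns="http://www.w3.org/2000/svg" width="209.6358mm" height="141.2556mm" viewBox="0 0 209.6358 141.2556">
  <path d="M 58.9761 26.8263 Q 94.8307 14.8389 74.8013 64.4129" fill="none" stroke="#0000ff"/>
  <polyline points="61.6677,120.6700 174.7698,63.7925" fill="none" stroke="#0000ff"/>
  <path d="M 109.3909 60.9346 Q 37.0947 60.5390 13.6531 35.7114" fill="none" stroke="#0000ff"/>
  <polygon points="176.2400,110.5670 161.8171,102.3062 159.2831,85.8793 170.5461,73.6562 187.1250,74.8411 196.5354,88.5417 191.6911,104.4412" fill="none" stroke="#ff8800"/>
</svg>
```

1 u = 1 mm; y_m = 141.2556 − y.

[1] `<path>` quadratic bezier, #0000ff→cut S973 F656: (58.9761,114.4293) → (71.0826,116.7618) → (78.7183,114.1694) → (81.8834,106.6521) → (80.5777,94.2098) → (74.8013,76.8427)

[2] `<polyline>` line segment, #0000ff→cut S973 F656: (61.6677,20.5856) → (174.7698,77.4631)

[3] `<path>` quadratic bezier, #0000ff→cut S973 F656: (109.3909,80.3210) → (82.4266,81.4565) → (59.3707,84.5466) → (40.2231,89.5912) → (24.9839,96.5904) → (13.6531,105.5442)

[4] `<polygon>` regular polygon, #ff8800→engrave S291 F3200: (176.2400,30.6886) → (161.8171,38.9494) → (159.2831,55.3763) → (170.5461,67.5994) → (187.1250,66.4145) → (196.5354,52.7139) → (191.6911,36.8144) → (176.2400,30.6886) (closed)

G21
G90
G0 X58.9761 Y114.4293
M3 S973
G1 X71.0826 Y116.7618 F656
G1 X78.7183 Y114.1694
G1 X81.8834 Y106.6521
G1 X80.5777 Y94.2098
G1 X74.8013 Y76.8427
M5
G0 X61.6677 Y20.5856
M3 S973
G1 X174.7698 Y77.4631 F656
M5
G0 X109.3909 Y80.3210
M3 S973
G1 X82.4266 Y81.4565 F656
G1 X59.3707 Y84.5466
G1 X40.2231 Y89.5912
G1 X24.9839 Y96.5904
G1 X13.6531 Y105.5442
M5
G0 X176.2400 Y30.6886
M3 S291
G1 X161.8171 Y38.9494 F3200
G1 X159.2831 Y55.3763
G1 X170.5461 Y67.5994
G1 X187.1250 Y66.4145
G1 X196.5354 Y52.7139
G1 X191.6911 Y36.8144
G1 X176.2400 Y30.6886
M5
G0 X0.0000 Y0.0000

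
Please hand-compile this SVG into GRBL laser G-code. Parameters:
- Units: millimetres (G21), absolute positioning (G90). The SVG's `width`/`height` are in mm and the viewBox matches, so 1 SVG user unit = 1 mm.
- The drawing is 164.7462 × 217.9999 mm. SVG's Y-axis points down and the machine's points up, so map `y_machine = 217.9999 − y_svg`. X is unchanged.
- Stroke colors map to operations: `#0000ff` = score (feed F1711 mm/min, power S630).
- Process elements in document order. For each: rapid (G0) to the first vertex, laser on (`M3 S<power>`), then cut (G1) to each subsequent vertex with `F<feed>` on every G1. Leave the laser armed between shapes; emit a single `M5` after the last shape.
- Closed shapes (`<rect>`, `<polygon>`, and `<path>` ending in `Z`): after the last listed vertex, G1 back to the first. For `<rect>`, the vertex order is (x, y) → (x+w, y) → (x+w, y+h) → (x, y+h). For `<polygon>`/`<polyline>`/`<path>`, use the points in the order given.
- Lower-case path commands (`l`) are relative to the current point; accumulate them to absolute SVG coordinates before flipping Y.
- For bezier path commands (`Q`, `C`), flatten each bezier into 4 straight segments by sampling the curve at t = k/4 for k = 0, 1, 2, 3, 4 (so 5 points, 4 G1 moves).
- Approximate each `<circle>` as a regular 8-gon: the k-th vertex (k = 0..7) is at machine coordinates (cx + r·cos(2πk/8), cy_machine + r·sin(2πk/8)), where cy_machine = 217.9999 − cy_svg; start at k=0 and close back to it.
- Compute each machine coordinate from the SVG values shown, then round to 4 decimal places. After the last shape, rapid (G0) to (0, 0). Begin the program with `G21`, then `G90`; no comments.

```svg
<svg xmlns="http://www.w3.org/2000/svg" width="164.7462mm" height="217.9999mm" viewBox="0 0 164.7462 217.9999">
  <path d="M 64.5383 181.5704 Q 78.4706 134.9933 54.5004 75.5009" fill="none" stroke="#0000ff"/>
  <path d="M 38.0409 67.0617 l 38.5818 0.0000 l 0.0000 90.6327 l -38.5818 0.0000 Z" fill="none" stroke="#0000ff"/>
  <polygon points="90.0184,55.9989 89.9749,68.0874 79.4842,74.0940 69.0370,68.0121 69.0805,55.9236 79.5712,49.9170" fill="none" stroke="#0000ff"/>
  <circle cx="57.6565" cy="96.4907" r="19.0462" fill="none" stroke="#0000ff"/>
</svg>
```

G21
G90
G0 X64.5383 Y36.4295
M3 S630
G1 X69.1355 Y60.5253 F1711
G1 X68.9950 Y86.2354 F1711
G1 X64.1166 Y113.5600 F1711
G1 X54.5004 Y142.4990 F1711
G0 X38.0409 Y150.9382
M3 S630
G1 X76.6227 Y150.9382 F1711
G1 X76.6227 Y60.3055 F1711
G1 X38.0409 Y60.3055 F1711
G1 X38.0409 Y150.9382 F1711
G0 X90.0184 Y162.0010
M3 S630
G1 X89.9749 Y149.9125 F1711
G1 X79.4842 Y143.9059 F1711
G1 X69.0370 Y149.9878 F1711
G1 X69.0805 Y162.0763 F1711
G1 X79.5712 Y168.0829 F1711
G1 X90.0184 Y162.0010 F1711
G0 X76.7027 Y121.5092
M3 S630
G1 X71.1242 Y134.9769 F1711
G1 X57.6565 Y140.5554 F1711
G1 X44.1888 Y134.9769 F1711
G1 X38.6103 Y121.5092 F1711
G1 X44.1888 Y108.0415 F1711
G1 X57.6565 Y102.4630 F1711
G1 X71.1242 Y108.0415 F1711
G1 X76.7027 Y121.5092 F1711
M5
G0 X0.0000 Y0.0000

1 u = 1 mm; y_m = 217.9999 − y.

[1] `<path>` quadratic bezier, #0000ff→score S630 F1711: (64.5383,36.4295) → (69.1355,60.5253) → (68.9950,86.2354) → (64.1166,113.5600) → (54.5004,142.4990)

[2] `<path>` rectangle, #0000ff→score S630 F1711: (38.0409,150.9382) → (76.6227,150.9382) → (76.6227,60.3055) → (38.0409,60.3055) → (38.0409,150.9382) (closed)

[3] `<polygon>` regular polygon, #0000ff→score S630 F1711: (90.0184,162.0010) → (89.9749,149.9125) → (79.4842,143.9059) → (69.0370,149.9878) → (69.0805,162.0763) → (79.5712,168.0829) → (90.0184,162.0010) (closed)

[4] `<circle>` circle, #0000ff→score S630 F1711: (76.7027,121.5092) → (71.1242,134.9769) → (57.6565,140.5554) → (44.1888,134.9769) → (38.6103,121.5092) → (44.1888,108.0415) → (57.6565,102.4630) → (71.1242,108.0415) → (76.7027,121.5092) (closed)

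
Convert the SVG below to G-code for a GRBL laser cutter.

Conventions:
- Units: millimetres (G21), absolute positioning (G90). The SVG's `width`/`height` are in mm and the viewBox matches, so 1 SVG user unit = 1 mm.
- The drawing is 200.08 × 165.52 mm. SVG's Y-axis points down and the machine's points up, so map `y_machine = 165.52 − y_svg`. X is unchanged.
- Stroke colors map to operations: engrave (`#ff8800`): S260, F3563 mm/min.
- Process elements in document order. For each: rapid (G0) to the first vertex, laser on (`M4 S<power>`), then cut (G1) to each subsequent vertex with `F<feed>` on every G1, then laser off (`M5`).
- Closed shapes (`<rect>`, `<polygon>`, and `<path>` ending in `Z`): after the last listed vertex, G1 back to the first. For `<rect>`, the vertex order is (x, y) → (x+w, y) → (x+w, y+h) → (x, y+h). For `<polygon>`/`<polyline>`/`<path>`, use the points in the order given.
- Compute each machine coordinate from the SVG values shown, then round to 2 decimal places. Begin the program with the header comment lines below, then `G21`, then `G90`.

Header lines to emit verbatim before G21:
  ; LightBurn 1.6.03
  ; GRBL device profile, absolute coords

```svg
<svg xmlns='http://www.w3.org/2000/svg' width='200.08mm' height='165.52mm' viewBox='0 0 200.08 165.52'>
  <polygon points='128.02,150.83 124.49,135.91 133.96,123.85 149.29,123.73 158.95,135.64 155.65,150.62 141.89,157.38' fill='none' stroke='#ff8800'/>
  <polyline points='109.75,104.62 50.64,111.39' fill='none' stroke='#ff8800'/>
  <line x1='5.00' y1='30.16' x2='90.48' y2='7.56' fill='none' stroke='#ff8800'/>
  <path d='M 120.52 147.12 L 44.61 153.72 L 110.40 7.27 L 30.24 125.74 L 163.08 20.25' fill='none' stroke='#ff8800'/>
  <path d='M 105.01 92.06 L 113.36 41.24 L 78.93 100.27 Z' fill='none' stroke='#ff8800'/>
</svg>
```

1 u = 1 mm; y_m = 165.52 − y.

[1] `<polygon>` regular polygon, #ff8800→engrave S260 F3563: (128.02,14.69) → (124.49,29.61) → (133.96,41.67) → (149.29,41.79) → (158.95,29.88) → (155.65,14.90) → (141.89,8.14) → (128.02,14.69) (closed)

[2] `<polyline>` line segment, #ff8800→engrave S260 F3563: (109.75,60.90) → (50.64,54.13)

[3] `<line>` line segment, #ff8800→engrave S260 F3563: (5.00,135.36) → (90.48,157.96)

[4] `<path>` open polyline, #ff8800→engrave S260 F3563: (120.52,18.40) → (44.61,11.80) → (110.40,158.25) → (30.24,39.78) → (163.08,145.27)

[5] `<path>` closed polygon, #ff8800→engrave S260 F3563: (105.01,73.46) → (113.36,124.28) → (78.93,65.25) → (105.01,73.46) (closed)

; LightBurn 1.6.03
; GRBL device profile, absolute coords
G21
G90
G0 X128.02 Y14.69
M4 S260
G1 X124.49 Y29.61 F3563
G1 X133.96 Y41.67 F3563
G1 X149.29 Y41.79 F3563
G1 X158.95 Y29.88 F3563
G1 X155.65 Y14.90 F3563
G1 X141.89 Y8.14 F3563
G1 X128.02 Y14.69 F3563
M5
G0 X109.75 Y60.90
M4 S260
G1 X50.64 Y54.13 F3563
M5
G0 X5.00 Y135.36
M4 S260
G1 X90.48 Y157.96 F3563
M5
G0 X120.52 Y18.40
M4 S260
G1 X44.61 Y11.80 F3563
G1 X110.40 Y158.25 F3563
G1 X30.24 Y39.78 F3563
G1 X163.08 Y145.27 F3563
M5
G0 X105.01 Y73.46
M4 S260
G1 X113.36 Y124.28 F3563
G1 X78.93 Y65.25 F3563
G1 X105.01 Y73.46 F3563
M5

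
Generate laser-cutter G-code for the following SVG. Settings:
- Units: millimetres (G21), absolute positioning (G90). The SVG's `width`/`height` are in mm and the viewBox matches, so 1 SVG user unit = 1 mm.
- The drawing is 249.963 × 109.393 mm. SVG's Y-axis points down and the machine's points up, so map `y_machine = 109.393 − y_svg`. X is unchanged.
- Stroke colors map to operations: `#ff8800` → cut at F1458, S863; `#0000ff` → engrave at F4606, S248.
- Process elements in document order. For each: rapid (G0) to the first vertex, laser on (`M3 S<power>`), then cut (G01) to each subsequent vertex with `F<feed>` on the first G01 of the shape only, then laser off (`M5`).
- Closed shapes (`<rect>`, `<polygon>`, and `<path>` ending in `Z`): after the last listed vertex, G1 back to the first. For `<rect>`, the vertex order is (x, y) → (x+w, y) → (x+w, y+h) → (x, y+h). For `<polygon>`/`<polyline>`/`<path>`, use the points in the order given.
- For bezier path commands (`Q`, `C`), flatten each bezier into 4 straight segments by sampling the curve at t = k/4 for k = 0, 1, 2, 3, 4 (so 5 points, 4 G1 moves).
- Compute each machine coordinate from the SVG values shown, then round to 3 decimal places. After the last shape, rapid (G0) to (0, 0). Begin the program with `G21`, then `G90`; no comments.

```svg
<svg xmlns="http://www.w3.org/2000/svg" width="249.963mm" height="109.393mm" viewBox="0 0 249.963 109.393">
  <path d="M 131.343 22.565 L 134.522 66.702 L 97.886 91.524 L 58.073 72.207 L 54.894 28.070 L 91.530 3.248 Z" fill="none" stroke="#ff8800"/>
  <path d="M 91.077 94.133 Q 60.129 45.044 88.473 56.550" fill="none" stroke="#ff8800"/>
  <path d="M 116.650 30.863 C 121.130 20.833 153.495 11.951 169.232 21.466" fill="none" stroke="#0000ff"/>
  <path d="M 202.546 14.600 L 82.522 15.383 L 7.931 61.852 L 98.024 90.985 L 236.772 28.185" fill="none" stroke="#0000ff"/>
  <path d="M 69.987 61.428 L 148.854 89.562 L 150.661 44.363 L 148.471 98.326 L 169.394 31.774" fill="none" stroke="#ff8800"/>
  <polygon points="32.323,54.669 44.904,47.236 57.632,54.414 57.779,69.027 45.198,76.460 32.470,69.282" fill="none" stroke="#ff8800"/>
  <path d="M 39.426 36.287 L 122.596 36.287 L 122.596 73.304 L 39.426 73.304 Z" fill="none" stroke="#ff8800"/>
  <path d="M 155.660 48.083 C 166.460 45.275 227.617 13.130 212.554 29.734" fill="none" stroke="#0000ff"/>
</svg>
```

G21
G90
G0 X131.343 Y86.828
M3 S863
G01 X134.522 Y42.691 F1458
G01 X97.886 Y17.869
G01 X58.073 Y37.186
G01 X54.894 Y81.323
G01 X91.530 Y106.145
G01 X131.343 Y86.828
M5
G0 X91.077 Y15.260
M3 S863
G01 X79.309 Y36.017 F1458
G01 X74.952 Y49.200
G01 X78.007 Y54.809
G01 X88.473 Y52.843
M5
G0 X116.650 Y78.530
M3 S248
G01 X124.543 Y85.568 F4606
G01 X138.720 Y90.558
G01 X155.007 Y91.883
G01 X169.232 Y87.927
M5
G0 X202.546 Y94.793
M3 S248
G01 X82.522 Y94.010 F4606
G01 X7.931 Y47.541
G01 X98.024 Y18.408
G01 X236.772 Y81.208
M5
G0 X69.987 Y47.965
M3 S863
G01 X148.854 Y19.831 F1458
G01 X150.661 Y65.030
G01 X148.471 Y11.067
G01 X169.394 Y77.619
M5
G0 X32.323 Y54.724
M3 S863
G01 X44.904 Y62.157 F1458
G01 X57.632 Y54.979
G01 X57.779 Y40.366
G01 X45.198 Y32.933
G01 X32.470 Y40.111
G01 X32.323 Y54.724
M5
G0 X39.426 Y73.106
M3 S863
G01 X122.596 Y73.106 F1458
G01 X122.596 Y36.089
G01 X39.426 Y36.089
G01 X39.426 Y73.106
M5
G0 X155.660 Y61.310
M3 S248
G01 X171.224 Y67.697 F4606
G01 X193.806 Y77.764
G01 X211.538 Y84.192
G01 X212.554 Y79.659
M5
G0 X0.000 Y0.000

1 u = 1 mm; y_m = 109.393 − y.

[1] `<path>` regular polygon, #ff8800→cut S863 F1458: (131.343,86.828) → (134.522,42.691) → (97.886,17.869) → (58.073,37.186) → (54.894,81.323) → (91.530,106.145) → (131.343,86.828) (closed)

[2] `<path>` quadratic bezier, #ff8800→cut S863 F1458: (91.077,15.260) → (79.309,36.017) → (74.952,49.200) → (78.007,54.809) → (88.473,52.843)

[3] `<path>` cubic bezier, #0000ff→engrave S248 F4606: (116.650,78.530) → (124.543,85.568) → (138.720,90.558) → (155.007,91.883) → (169.232,87.927)

[4] `<path>` open polyline, #0000ff→engrave S248 F4606: (202.546,94.793) → (82.522,94.010) → (7.931,47.541) → (98.024,18.408) → (236.772,81.208)

[5] `<path>` open polyline, #ff8800→cut S863 F1458: (69.987,47.965) → (148.854,19.831) → (150.661,65.030) → (148.471,11.067) → (169.394,77.619)

[6] `<polygon>` regular polygon, #ff8800→cut S863 F1458: (32.323,54.724) → (44.904,62.157) → (57.632,54.979) → (57.779,40.366) → (45.198,32.933) → (32.470,40.111) → (32.323,54.724) (closed)

[7] `<path>` rectangle, #ff8800→cut S863 F1458: (39.426,73.106) → (122.596,73.106) → (122.596,36.089) → (39.426,36.089) → (39.426,73.106) (closed)

[8] `<path>` cubic bezier, #0000ff→engrave S248 F4606: (155.660,61.310) → (171.224,67.697) → (193.806,77.764) → (211.538,84.192) → (212.554,79.659)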